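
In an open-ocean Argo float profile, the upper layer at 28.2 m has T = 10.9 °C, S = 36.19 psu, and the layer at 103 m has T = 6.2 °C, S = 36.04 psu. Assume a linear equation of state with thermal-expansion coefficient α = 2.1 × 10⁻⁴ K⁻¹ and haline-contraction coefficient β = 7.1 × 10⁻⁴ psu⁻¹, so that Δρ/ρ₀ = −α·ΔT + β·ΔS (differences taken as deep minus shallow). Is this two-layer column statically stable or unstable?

stable

ΔT = 6.2 − 10.9 = -4.7 K and ΔS = 36.04 − 36.19 = -0.15 psu (deep − shallow).
−αΔT = 9.87 × 10⁻⁴; βΔS = -1.065 × 10⁻⁴; sum Δρ/ρ₀ = 8.805 × 10⁻⁴.
Δρ/ρ₀ > 0, so Δρ > 0: deeper water is denser → statically stable.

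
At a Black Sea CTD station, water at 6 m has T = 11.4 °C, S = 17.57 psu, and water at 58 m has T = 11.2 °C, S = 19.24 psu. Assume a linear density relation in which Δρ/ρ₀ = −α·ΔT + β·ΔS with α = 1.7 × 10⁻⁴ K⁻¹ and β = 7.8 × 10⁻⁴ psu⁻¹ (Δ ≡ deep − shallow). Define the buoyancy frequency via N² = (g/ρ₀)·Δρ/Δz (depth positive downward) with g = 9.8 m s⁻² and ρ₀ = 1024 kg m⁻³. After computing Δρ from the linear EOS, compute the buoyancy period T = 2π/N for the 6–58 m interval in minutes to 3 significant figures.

6.60 min

ΔT = -0.2 K, ΔS = +1.67 psu (deep − shallow).
Δρ/ρ₀ = −αΔT + βΔS = 3.40 × 10⁻⁵ + 1.3026 × 10⁻³ = 1.3366 × 10⁻³, so Δρ ≈ 1.369 kg m⁻³.
N² = (g/ρ₀)·Δρ/Δz = g·(Δρ/ρ₀)/Δz = 9.8 × 1.3366 × 10⁻³ / 52 = 2.5190 × 10⁻⁴ s⁻².
N = √(2.5190 × 10⁻⁴) = 0.015871 rad s⁻¹ → T = 2π/N = 395.89 s = 6.5982 min ≈ 6.60 min.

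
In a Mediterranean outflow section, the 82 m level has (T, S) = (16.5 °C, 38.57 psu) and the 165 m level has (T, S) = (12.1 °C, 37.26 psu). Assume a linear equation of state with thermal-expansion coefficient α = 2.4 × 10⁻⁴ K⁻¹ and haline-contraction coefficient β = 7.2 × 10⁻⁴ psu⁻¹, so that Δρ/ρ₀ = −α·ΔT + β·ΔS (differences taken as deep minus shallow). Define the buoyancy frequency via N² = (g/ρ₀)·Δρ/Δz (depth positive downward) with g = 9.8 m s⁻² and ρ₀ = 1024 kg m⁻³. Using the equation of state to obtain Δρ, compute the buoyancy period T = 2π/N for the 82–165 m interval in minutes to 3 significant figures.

28.7 min

ΔT = -4.4 K, ΔS = -1.31 psu (deep − shallow).
Δρ/ρ₀ = −αΔT + βΔS = 1.056 × 10⁻³ − 9.432 × 10⁻⁴ = 1.128 × 10⁻⁴, so Δρ ≈ 0.1155 kg m⁻³.
N² = (g/ρ₀)·Δρ/Δz = g·(Δρ/ρ₀)/Δz = 9.8 × 1.128 × 10⁻⁴ / 83 = 1.3319 × 10⁻⁵ s⁻².
N = √(1.3319 × 10⁻⁵) = 3.6495 × 10⁻³ rad s⁻¹ → T = 2π/N = 1.7217 × 10³ s = 28.695 min ≈ 28.7 min.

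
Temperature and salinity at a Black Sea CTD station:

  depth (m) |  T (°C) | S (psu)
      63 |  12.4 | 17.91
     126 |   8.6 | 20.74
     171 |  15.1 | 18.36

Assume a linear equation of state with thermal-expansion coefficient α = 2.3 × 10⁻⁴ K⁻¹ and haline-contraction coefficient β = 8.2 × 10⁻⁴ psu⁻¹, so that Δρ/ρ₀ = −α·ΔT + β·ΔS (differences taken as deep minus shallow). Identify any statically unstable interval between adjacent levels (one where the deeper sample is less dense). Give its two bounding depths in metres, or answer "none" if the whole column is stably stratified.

126–171 m

Evaluate Δρ/ρ₀ = −αΔT + βΔS across each adjacent pair:
  63–126 m: −αΔT+βΔS = −(2.3 × 10⁻⁴)(-3.8)+(8.2 × 10⁻⁴)(+2.83) = 3.2 × 10⁻³ → stable
  126–171 m: −αΔT+βΔS = −(2.3 × 10⁻⁴)(+6.5)+(8.2 × 10⁻⁴)(-2.38) = -3.4 × 10⁻³ → UNSTABLE
The 126–171 m interval has Δρ < 0: lighter water underlies denser water.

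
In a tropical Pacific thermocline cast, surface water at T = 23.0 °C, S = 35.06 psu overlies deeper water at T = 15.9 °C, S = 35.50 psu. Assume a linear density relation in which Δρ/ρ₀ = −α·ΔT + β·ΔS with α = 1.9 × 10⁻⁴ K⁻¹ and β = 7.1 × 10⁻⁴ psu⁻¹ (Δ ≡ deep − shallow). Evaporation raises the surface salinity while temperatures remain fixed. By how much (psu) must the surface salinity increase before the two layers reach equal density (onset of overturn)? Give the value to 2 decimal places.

Neutral buoyancy requires −α(T_deep − T_surf) + β(S_deep − S_surf′) = 0.
S_surf′ = S_deep − (α/β)·ΔT = 35.50 − (1.9 × 10⁻⁴/7.1 × 10⁻⁴)·(-7.1) = 37.4000 psu.
Increase required: 37.4000 − 35.06 = 2.3400 psu.

2.34 psu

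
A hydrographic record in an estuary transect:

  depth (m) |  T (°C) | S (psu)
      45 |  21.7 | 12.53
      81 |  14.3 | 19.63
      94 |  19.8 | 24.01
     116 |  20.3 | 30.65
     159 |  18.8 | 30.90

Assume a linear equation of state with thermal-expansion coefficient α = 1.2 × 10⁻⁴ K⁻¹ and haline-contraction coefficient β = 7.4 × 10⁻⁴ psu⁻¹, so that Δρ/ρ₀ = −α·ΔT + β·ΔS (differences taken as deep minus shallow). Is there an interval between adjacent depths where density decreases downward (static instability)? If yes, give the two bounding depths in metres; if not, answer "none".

Evaluate Δρ/ρ₀ = −αΔT + βΔS across each adjacent pair:
  45–81 m: −αΔT+βΔS = −(1.2 × 10⁻⁴)(-7.4)+(7.4 × 10⁻⁴)(+7.10) = 6.1 × 10⁻³ → stable
  81–94 m: −αΔT+βΔS = −(1.2 × 10⁻⁴)(+5.5)+(7.4 × 10⁻⁴)(+4.38) = 2.6 × 10⁻³ → stable
  94–116 m: −αΔT+βΔS = −(1.2 × 10⁻⁴)(+0.5)+(7.4 × 10⁻⁴)(+6.64) = 4.9 × 10⁻³ → stable
  116–159 m: −αΔT+βΔS = −(1.2 × 10⁻⁴)(-1.5)+(7.4 × 10⁻⁴)(+0.25) = 3.6 × 10⁻⁴ → stable
Every interval has Δρ > 0: the column is stably stratified throughout.

none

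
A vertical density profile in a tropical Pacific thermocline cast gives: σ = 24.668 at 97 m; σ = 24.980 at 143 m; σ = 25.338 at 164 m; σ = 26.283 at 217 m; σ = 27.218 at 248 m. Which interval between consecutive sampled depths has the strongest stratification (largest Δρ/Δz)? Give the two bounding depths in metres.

Compute the density gradient over each adjacent pair:
  97–143 m: Δρ/Δz = 0.312/46 = 6.8 × 10⁻³ kg m⁻⁴
  143–164 m: Δρ/Δz = 0.358/21 = 0.017 kg m⁻⁴
  164–217 m: Δρ/Δz = 0.945/53 = 0.018 kg m⁻⁴
  217–248 m: Δρ/Δz = 0.935/31 = 0.030 kg m⁻⁴
The largest gradient is in the 217–248 m interval — the pycnocline.

217–248 m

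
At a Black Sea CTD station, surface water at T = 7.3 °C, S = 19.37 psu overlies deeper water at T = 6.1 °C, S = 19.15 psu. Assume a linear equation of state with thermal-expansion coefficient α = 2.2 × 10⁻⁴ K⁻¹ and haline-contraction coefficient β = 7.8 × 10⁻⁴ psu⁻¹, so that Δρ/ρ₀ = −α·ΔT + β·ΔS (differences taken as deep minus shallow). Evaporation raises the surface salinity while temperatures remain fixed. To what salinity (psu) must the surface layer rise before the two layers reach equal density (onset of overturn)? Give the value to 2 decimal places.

Neutral buoyancy requires −α(T_deep − T_surf) + β(S_deep − S_surf′) = 0.
S_surf′ = S_deep − (α/β)·ΔT = 19.15 − (2.2 × 10⁻⁴/7.8 × 10⁻⁴)·(-1.2) = 19.4885 psu.
Increase required: 19.4885 − 19.37 = 0.1185 psu.

19.49 psu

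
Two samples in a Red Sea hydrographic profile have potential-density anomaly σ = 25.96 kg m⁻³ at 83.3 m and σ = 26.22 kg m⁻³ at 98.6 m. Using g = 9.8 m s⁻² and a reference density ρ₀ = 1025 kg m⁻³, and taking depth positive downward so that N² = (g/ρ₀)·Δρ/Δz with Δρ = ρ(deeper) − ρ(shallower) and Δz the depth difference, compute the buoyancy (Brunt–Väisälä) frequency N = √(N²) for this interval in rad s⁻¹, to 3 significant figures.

Δρ = 1026.22 − 1025.96 = 0.26 kg m⁻³ over Δz = 98.6 − 83.3 = 15.3 m.
N² = (9.8/1025) × (0.26/15.3) = 1.6247 × 10⁻⁴ s⁻².
N = √(1.6247 × 10⁻⁴) = 0.012746 rad s⁻¹ ≈ 0.0127 rad s⁻¹.

0.0127 rad s⁻¹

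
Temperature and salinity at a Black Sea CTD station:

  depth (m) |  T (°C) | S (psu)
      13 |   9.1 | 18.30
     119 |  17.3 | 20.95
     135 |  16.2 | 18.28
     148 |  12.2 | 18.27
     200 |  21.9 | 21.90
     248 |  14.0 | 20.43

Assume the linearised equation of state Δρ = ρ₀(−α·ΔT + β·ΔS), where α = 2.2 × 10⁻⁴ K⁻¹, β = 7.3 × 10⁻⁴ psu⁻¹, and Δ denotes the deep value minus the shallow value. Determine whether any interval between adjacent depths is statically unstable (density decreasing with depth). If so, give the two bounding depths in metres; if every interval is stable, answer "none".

Evaluate Δρ/ρ₀ = −αΔT + βΔS across each adjacent pair:
  13–119 m: −αΔT+βΔS = −(2.2 × 10⁻⁴)(+8.2)+(7.3 × 10⁻⁴)(+2.65) = 1.3 × 10⁻⁴ → stable
  119–135 m: −αΔT+βΔS = −(2.2 × 10⁻⁴)(-1.1)+(7.3 × 10⁻⁴)(-2.67) = -1.7 × 10⁻³ → UNSTABLE
  135–148 m: −αΔT+βΔS = −(2.2 × 10⁻⁴)(-4.0)+(7.3 × 10⁻⁴)(-0.01) = 8.7 × 10⁻⁴ → stable
  148–200 m: −αΔT+βΔS = −(2.2 × 10⁻⁴)(+9.7)+(7.3 × 10⁻⁴)(+3.63) = 5.2 × 10⁻⁴ → stable
  200–248 m: −αΔT+βΔS = −(2.2 × 10⁻⁴)(-7.9)+(7.3 × 10⁻⁴)(-1.47) = 6.6 × 10⁻⁴ → stable
The 119–135 m interval has Δρ < 0: lighter water underlies denser water.

119–135 m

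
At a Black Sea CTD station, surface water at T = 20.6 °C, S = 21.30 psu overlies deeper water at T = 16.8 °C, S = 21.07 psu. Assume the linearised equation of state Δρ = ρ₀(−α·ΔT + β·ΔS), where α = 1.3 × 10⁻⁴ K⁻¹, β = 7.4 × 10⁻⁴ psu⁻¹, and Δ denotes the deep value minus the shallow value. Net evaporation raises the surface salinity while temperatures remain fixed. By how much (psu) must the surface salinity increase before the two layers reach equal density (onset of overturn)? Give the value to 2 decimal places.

Neutral buoyancy requires −α(T_deep − T_surf) + β(S_deep − S_surf′) = 0.
S_surf′ = S_deep − (α/β)·ΔT = 21.07 − (1.3 × 10⁻⁴/7.4 × 10⁻⁴)·(-3.8) = 21.7376 psu.
Increase required: 21.7376 − 21.30 = 0.4376 psu.

0.44 psu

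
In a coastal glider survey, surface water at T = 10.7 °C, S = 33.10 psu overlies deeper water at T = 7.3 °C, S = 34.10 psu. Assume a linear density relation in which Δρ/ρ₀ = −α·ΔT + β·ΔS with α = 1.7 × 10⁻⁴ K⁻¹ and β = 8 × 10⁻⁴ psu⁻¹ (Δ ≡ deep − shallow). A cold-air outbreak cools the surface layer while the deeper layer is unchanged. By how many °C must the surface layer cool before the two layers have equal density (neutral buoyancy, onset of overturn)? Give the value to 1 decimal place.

Neutral buoyancy requires Δρ = 0, i.e. −α(T_deep − T_surf′) + β(S_deep − S_surf) = 0.
T_surf′ = T_deep − (β/α)·ΔS = 7.3 − (8 × 10⁻⁴/1.7 × 10⁻⁴)·(+1.00) = 2.594 °C.
Cooling required: 10.7 − (2.594) = 8.106 °C.

8.1 °C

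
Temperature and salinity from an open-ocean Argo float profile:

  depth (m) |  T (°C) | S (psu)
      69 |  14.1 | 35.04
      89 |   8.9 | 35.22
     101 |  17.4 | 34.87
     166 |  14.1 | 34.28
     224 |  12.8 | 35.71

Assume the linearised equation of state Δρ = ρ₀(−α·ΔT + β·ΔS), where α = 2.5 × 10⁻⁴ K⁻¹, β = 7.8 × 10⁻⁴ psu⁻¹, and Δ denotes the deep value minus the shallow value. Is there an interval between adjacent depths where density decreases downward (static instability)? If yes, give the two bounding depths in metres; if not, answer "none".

Evaluate Δρ/ρ₀ = −αΔT + βΔS across each adjacent pair:
  69–89 m: −αΔT+βΔS = −(2.5 × 10⁻⁴)(-5.2)+(7.8 × 10⁻⁴)(+0.18) = 1.4 × 10⁻³ → stable
  89–101 m: −αΔT+βΔS = −(2.5 × 10⁻⁴)(+8.5)+(7.8 × 10⁻⁴)(-0.35) = -2.4 × 10⁻³ → UNSTABLE
  101–166 m: −αΔT+βΔS = −(2.5 × 10⁻⁴)(-3.3)+(7.8 × 10⁻⁴)(-0.59) = 3.6 × 10⁻⁴ → stable
  166–224 m: −αΔT+βΔS = −(2.5 × 10⁻⁴)(-1.3)+(7.8 × 10⁻⁴)(+1.43) = 1.4 × 10⁻³ → stable
The 89–101 m interval has Δρ < 0: lighter water underlies denser water.

89–101 m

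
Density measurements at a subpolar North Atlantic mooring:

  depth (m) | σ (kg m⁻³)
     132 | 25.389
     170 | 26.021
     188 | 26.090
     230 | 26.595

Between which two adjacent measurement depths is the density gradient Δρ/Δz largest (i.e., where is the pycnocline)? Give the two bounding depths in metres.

132–170 m

Compute the density gradient over each adjacent pair:
  132–170 m: Δρ/Δz = 0.632/38 = 0.017 kg m⁻⁴
  170–188 m: Δρ/Δz = 0.069/18 = 3.8 × 10⁻³ kg m⁻⁴
  188–230 m: Δρ/Δz = 0.505/42 = 0.012 kg m⁻⁴
The largest gradient is in the 132–170 m interval — the pycnocline.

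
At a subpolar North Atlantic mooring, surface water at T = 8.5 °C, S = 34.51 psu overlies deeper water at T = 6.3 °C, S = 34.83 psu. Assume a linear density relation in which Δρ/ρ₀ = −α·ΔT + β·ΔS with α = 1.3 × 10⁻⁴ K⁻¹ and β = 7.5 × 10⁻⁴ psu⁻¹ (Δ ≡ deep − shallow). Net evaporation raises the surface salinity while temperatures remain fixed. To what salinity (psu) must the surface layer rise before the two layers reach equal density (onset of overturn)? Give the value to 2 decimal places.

Neutral buoyancy requires −α(T_deep − T_surf) + β(S_deep − S_surf′) = 0.
S_surf′ = S_deep − (α/β)·ΔT = 34.83 − (1.3 × 10⁻⁴/7.5 × 10⁻⁴)·(-2.2) = 35.2113 psu.
Increase required: 35.2113 − 34.51 = 0.7013 psu.

35.21 psu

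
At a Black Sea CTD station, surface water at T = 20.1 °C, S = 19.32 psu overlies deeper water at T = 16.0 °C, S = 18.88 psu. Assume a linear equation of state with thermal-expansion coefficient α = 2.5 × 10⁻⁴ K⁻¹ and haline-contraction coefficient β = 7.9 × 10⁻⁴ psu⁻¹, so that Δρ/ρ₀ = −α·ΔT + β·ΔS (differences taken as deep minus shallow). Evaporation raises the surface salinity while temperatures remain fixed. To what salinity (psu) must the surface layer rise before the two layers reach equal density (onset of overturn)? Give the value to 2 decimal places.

20.18 psu

Neutral buoyancy requires −α(T_deep − T_surf) + β(S_deep − S_surf′) = 0.
S_surf′ = S_deep − (α/β)·ΔT = 18.88 − (2.5 × 10⁻⁴/7.9 × 10⁻⁴)·(-4.1) = 20.1775 psu.
Increase required: 20.1775 − 19.32 = 0.8575 psu.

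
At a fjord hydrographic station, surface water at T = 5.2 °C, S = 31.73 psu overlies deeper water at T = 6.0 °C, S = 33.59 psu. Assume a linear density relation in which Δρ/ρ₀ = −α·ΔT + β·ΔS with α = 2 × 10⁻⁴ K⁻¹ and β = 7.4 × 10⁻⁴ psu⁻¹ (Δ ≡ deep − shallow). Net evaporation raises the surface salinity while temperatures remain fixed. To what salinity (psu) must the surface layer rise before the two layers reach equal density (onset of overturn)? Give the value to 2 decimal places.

33.37 psu

Neutral buoyancy requires −α(T_deep − T_surf) + β(S_deep − S_surf′) = 0.
S_surf′ = S_deep − (α/β)·ΔT = 33.59 − (2 × 10⁻⁴/7.4 × 10⁻⁴)·(+0.8) = 33.3738 psu.
Increase required: 33.3738 − 31.73 = 1.6438 psu.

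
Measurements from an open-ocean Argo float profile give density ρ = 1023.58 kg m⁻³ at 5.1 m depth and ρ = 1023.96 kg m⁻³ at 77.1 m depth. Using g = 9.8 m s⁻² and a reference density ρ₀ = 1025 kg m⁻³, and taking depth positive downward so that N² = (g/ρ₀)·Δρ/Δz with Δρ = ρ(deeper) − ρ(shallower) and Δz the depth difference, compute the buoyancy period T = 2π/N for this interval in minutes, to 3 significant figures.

Δρ = 1023.96 − 1023.58 = 0.38 kg m⁻³ over Δz = 77.1 − 5.1 = 72 m.
N² = (9.8/1025) × (0.38/72) = 5.0461 × 10⁻⁵ s⁻².
N = √(5.0461 × 10⁻⁵) = 7.1036 × 10⁻³ rad s⁻¹, so T = 2π/N = 884.51 s = 14.742 min ≈ 14.7 min.

14.7 min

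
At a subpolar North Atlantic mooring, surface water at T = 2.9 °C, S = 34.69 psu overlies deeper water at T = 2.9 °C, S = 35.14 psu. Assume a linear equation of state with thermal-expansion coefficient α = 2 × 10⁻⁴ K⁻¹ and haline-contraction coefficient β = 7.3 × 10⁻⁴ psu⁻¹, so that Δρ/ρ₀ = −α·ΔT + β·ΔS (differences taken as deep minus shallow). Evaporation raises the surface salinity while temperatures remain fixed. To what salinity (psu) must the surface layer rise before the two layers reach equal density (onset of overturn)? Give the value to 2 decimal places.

35.14 psu

Neutral buoyancy requires −α(T_deep − T_surf) + β(S_deep − S_surf′) = 0.
S_surf′ = S_deep − (α/β)·ΔT = 35.14 − (2 × 10⁻⁴/7.3 × 10⁻⁴)·(+0.0) = 35.1400 psu.
Increase required: 35.1400 − 34.69 = 0.4500 psu.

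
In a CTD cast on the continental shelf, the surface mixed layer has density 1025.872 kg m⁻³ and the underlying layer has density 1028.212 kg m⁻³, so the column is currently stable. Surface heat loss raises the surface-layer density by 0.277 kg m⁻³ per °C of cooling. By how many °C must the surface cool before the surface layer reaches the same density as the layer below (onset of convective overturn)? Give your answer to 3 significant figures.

8.45 °C

Density deficit of the surface layer: 1028.212 − 1025.872 = 2.34 kg m⁻³.
Required change = 2.34 / 0.277 = 8.45 °C.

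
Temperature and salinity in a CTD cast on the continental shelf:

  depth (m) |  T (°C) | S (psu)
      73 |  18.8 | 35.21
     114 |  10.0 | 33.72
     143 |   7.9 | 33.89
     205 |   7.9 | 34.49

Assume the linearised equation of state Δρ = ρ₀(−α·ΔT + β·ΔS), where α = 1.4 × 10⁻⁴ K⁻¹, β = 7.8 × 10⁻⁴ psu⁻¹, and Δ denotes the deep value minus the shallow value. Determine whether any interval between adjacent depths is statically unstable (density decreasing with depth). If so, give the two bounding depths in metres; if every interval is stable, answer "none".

Evaluate Δρ/ρ₀ = −αΔT + βΔS across each adjacent pair:
  73–114 m: −αΔT+βΔS = −(1.4 × 10⁻⁴)(-8.8)+(7.8 × 10⁻⁴)(-1.49) = 7.0 × 10⁻⁵ → stable
  114–143 m: −αΔT+βΔS = −(1.4 × 10⁻⁴)(-2.1)+(7.8 × 10⁻⁴)(+0.17) = 4.3 × 10⁻⁴ → stable
  143–205 m: −αΔT+βΔS = −(1.4 × 10⁻⁴)(+0.0)+(7.8 × 10⁻⁴)(+0.60) = 4.7 × 10⁻⁴ → stable
Every interval has Δρ > 0: the column is stably stratified throughout.

none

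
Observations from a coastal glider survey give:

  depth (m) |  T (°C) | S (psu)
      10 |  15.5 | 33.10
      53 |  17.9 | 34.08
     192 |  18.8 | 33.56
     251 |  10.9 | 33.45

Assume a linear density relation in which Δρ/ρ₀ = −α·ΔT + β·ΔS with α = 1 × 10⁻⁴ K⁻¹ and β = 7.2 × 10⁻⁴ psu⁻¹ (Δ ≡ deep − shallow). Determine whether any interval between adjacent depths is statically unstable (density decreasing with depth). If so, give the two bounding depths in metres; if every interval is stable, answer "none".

53–192 m

Evaluate Δρ/ρ₀ = −αΔT + βΔS across each adjacent pair:
  10–53 m: −αΔT+βΔS = −(1 × 10⁻⁴)(+2.4)+(7.2 × 10⁻⁴)(+0.98) = 4.7 × 10⁻⁴ → stable
  53–192 m: −αΔT+βΔS = −(1 × 10⁻⁴)(+0.9)+(7.2 × 10⁻⁴)(-0.52) = -4.6 × 10⁻⁴ → UNSTABLE
  192–251 m: −αΔT+βΔS = −(1 × 10⁻⁴)(-7.9)+(7.2 × 10⁻⁴)(-0.11) = 7.1 × 10⁻⁴ → stable
The 53–192 m interval has Δρ < 0: lighter water underlies denser water.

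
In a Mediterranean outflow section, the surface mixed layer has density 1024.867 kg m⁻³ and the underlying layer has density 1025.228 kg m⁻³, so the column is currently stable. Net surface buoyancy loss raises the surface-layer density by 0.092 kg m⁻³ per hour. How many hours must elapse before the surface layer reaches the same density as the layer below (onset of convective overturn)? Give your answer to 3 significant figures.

3.92 hours

Density deficit of the surface layer: 1025.228 − 1024.867 = 0.361 kg m⁻³.
Required change = 0.361 / 0.092 = 3.92 hours.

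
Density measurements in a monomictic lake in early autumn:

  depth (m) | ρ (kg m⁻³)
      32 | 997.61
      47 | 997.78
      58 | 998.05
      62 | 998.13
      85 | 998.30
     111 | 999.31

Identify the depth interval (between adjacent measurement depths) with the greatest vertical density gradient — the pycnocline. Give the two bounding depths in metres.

85–111 m

Compute the density gradient over each adjacent pair:
  32–47 m: Δρ/Δz = 0.17/15 = 0.011 kg m⁻⁴
  47–58 m: Δρ/Δz = 0.27/11 = 0.025 kg m⁻⁴
  58–62 m: Δρ/Δz = 0.08/4 = 0.020 kg m⁻⁴
  62–85 m: Δρ/Δz = 0.17/23 = 7.4 × 10⁻³ kg m⁻⁴
  85–111 m: Δρ/Δz = 1.01/26 = 0.039 kg m⁻⁴
The largest gradient is in the 85–111 m interval — the pycnocline.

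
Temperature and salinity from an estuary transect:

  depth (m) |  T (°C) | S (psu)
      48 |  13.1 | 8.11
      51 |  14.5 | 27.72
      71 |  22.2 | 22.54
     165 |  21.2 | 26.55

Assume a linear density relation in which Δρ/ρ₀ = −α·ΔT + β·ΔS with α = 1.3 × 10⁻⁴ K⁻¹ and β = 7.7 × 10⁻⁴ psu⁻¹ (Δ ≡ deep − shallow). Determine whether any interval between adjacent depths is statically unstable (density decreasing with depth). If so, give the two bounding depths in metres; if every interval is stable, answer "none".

Evaluate Δρ/ρ₀ = −αΔT + βΔS across each adjacent pair:
  48–51 m: −αΔT+βΔS = −(1.3 × 10⁻⁴)(+1.4)+(7.7 × 10⁻⁴)(+19.61) = 0.015 → stable
  51–71 m: −αΔT+βΔS = −(1.3 × 10⁻⁴)(+7.7)+(7.7 × 10⁻⁴)(-5.18) = -5.0 × 10⁻³ → UNSTABLE
  71–165 m: −αΔT+βΔS = −(1.3 × 10⁻⁴)(-1.0)+(7.7 × 10⁻⁴)(+4.01) = 3.2 × 10⁻³ → stable
The 51–71 m interval has Δρ < 0: lighter water underlies denser water.

51–71 m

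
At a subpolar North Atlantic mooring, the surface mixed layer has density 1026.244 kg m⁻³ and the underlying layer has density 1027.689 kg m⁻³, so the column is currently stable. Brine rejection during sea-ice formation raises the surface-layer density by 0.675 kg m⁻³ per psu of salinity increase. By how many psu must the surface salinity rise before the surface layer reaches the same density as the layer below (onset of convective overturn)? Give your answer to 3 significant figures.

2.14 psu

Density deficit of the surface layer: 1027.689 − 1026.244 = 1.445 kg m⁻³.
Required change = 1.445 / 0.675 = 2.14 psu.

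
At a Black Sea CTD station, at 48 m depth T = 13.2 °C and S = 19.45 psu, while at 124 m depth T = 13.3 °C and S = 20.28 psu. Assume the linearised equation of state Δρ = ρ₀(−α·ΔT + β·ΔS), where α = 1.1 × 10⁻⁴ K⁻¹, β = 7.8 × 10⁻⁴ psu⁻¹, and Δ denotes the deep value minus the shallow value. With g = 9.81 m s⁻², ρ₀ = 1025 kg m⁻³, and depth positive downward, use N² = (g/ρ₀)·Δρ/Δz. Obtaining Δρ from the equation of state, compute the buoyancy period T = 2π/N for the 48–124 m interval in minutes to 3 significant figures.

11.6 min

ΔT = +0.1 K, ΔS = +0.83 psu (deep − shallow).
Δρ/ρ₀ = −αΔT + βΔS = -1.10 × 10⁻⁵ + 6.474 × 10⁻⁴ = 6.364 × 10⁻⁴, so Δρ ≈ 0.6523 kg m⁻³.
N² = (g/ρ₀)·Δρ/Δz = g·(Δρ/ρ₀)/Δz = 9.81 × 6.364 × 10⁻⁴ / 76 = 8.2146 × 10⁻⁵ s⁻².
N = √(8.2146 × 10⁻⁵) = 9.0634 × 10⁻³ rad s⁻¹ → T = 2π/N = 693.25 s = 11.554 min ≈ 11.6 min.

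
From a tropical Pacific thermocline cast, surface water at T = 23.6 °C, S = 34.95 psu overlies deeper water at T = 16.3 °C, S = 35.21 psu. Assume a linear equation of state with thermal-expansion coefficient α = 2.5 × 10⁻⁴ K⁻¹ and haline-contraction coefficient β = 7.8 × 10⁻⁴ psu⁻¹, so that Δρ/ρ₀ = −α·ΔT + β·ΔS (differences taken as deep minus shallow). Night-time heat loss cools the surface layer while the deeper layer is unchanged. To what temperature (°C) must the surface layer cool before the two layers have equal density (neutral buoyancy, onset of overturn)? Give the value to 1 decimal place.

15.5 °C

Neutral buoyancy requires Δρ = 0, i.e. −α(T_deep − T_surf′) + β(S_deep − S_surf) = 0.
T_surf′ = T_deep − (β/α)·ΔS = 16.3 − (7.8 × 10⁻⁴/2.5 × 10⁻⁴)·(+0.26) = 15.489 °C.
Cooling required: 23.6 − (15.489) = 8.111 °C.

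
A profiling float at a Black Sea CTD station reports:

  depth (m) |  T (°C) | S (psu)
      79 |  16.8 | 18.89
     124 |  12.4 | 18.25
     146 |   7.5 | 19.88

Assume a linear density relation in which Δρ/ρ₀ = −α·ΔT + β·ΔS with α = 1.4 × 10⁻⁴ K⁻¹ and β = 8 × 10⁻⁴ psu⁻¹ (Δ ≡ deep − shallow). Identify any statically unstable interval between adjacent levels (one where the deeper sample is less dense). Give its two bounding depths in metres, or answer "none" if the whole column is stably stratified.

Evaluate Δρ/ρ₀ = −αΔT + βΔS across each adjacent pair:
  79–124 m: −αΔT+βΔS = −(1.4 × 10⁻⁴)(-4.4)+(8 × 10⁻⁴)(-0.64) = 1.0 × 10⁻⁴ → stable
  124–146 m: −αΔT+βΔS = −(1.4 × 10⁻⁴)(-4.9)+(8 × 10⁻⁴)(+1.63) = 2.0 × 10⁻³ → stable
Every interval has Δρ > 0: the column is stably stratified throughout.

none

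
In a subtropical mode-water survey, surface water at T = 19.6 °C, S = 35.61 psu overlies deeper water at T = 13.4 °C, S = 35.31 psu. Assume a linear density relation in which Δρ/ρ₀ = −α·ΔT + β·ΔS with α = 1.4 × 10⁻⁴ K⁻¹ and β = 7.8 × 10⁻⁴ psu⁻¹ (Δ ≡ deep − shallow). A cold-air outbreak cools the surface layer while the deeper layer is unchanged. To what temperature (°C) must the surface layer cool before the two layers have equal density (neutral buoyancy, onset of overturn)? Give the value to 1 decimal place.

Neutral buoyancy requires Δρ = 0, i.e. −α(T_deep − T_surf′) + β(S_deep − S_surf) = 0.
T_surf′ = T_deep − (β/α)·ΔS = 13.4 − (7.8 × 10⁻⁴/1.4 × 10⁻⁴)·(-0.30) = 15.071 °C.
Cooling required: 19.6 − (15.071) = 4.529 °C.

15.1 °C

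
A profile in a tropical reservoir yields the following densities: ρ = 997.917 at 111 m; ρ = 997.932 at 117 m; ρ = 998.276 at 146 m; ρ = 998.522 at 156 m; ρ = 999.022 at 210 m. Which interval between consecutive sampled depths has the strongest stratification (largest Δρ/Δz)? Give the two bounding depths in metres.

146–156 m

Compute the density gradient over each adjacent pair:
  111–117 m: Δρ/Δz = 0.015/6 = 2.5 × 10⁻³ kg m⁻⁴
  117–146 m: Δρ/Δz = 0.344/29 = 0.012 kg m⁻⁴
  146–156 m: Δρ/Δz = 0.246/10 = 0.025 kg m⁻⁴
  156–210 m: Δρ/Δz = 0.500/54 = 9.3 × 10⁻³ kg m⁻⁴
The largest gradient is in the 146–156 m interval — the pycnocline.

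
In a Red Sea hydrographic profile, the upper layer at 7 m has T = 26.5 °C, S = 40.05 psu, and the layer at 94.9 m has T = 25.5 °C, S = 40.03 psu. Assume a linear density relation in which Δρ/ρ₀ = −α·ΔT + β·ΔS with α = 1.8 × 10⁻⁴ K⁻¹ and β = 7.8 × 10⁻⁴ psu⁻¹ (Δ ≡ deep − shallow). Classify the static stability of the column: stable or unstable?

stable

ΔT = 25.5 − 26.5 = -1.0 K and ΔS = 40.03 − 40.05 = -0.02 psu (deep − shallow).
−αΔT = 1.80 × 10⁻⁴; βΔS = -1.56 × 10⁻⁵; sum Δρ/ρ₀ = 1.644 × 10⁻⁴.
Δρ/ρ₀ > 0, so Δρ > 0: deeper water is denser → statically stable.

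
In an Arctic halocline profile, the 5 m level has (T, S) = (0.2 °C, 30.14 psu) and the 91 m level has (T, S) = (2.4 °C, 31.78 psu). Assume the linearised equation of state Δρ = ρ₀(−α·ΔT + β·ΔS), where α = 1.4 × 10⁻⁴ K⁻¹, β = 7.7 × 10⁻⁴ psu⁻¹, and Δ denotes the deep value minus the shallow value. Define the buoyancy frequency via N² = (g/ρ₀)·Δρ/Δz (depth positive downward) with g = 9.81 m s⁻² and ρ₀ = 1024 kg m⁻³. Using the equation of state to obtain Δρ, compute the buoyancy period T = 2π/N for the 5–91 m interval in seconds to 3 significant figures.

602 s

ΔT = +2.2 K, ΔS = +1.64 psu (deep − shallow).
Δρ/ρ₀ = −αΔT + βΔS = -3.08 × 10⁻⁴ + 1.2628 × 10⁻³ = 9.548 × 10⁻⁴, so Δρ ≈ 0.9777 kg m⁻³.
N² = (g/ρ₀)·Δρ/Δz = g·(Δρ/ρ₀)/Δz = 9.81 × 9.548 × 10⁻⁴ / 86 = 1.0891 × 10⁻⁴ s⁻².
N = √(1.0891 × 10⁻⁴) = 0.010436 rad s⁻¹ → T = 2π/N = 602.07 s ≈ 602 s.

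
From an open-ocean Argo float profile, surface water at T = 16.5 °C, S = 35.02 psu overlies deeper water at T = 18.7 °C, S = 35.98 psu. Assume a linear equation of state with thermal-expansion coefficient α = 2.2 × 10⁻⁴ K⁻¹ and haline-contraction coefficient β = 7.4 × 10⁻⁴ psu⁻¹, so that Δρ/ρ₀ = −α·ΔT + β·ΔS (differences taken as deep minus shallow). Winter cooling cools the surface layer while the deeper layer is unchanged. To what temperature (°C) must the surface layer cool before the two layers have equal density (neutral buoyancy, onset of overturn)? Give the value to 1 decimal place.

Neutral buoyancy requires Δρ = 0, i.e. −α(T_deep − T_surf′) + β(S_deep − S_surf) = 0.
T_surf′ = T_deep − (β/α)·ΔS = 18.7 − (7.4 × 10⁻⁴/2.2 × 10⁻⁴)·(+0.96) = 15.471 °C.
Cooling required: 16.5 − (15.471) = 1.029 °C.

15.5 °C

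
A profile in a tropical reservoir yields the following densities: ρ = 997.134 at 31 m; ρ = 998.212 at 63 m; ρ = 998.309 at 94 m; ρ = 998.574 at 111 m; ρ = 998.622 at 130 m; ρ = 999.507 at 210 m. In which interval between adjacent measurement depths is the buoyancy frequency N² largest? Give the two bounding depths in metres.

Compute the density gradient over each adjacent pair:
  31–63 m: Δρ/Δz = 1.078/32 = 0.034 kg m⁻⁴
  63–94 m: Δρ/Δz = 0.097/31 = 3.1 × 10⁻³ kg m⁻⁴
  94–111 m: Δρ/Δz = 0.265/17 = 0.016 kg m⁻⁴
  111–130 m: Δρ/Δz = 0.048/19 = 2.5 × 10⁻³ kg m⁻⁴
  130–210 m: Δρ/Δz = 0.885/80 = 0.011 kg m⁻⁴
The largest gradient is in the 31–63 m interval — the pycnocline.

31–63 m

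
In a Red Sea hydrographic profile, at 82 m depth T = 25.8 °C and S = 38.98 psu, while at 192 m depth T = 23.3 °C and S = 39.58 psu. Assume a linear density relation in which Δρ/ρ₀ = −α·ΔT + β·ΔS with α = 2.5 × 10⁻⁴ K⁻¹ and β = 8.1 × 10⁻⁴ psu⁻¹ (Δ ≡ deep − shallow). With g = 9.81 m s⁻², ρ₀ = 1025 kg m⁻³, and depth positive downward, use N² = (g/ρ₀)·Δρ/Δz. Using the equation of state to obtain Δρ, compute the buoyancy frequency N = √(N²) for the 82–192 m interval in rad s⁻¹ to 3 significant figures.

9.95 × 10⁻³ rad s⁻¹

ΔT = -2.5 K, ΔS = +0.60 psu (deep − shallow).
Δρ/ρ₀ = −αΔT + βΔS = 6.25 × 10⁻⁴ + 4.86 × 10⁻⁴ = 1.111 × 10⁻³, so Δρ ≈ 1.139 kg m⁻³.
N² = (g/ρ₀)·Δρ/Δz = g·(Δρ/ρ₀)/Δz = 9.81 × 1.111 × 10⁻³ / 110 = 9.9081 × 10⁻⁵ s⁻².
N = √(9.9081 × 10⁻⁵) = 9.9539 × 10⁻³ rad s⁻¹ ≈ 9.95 × 10⁻³ rad s⁻¹.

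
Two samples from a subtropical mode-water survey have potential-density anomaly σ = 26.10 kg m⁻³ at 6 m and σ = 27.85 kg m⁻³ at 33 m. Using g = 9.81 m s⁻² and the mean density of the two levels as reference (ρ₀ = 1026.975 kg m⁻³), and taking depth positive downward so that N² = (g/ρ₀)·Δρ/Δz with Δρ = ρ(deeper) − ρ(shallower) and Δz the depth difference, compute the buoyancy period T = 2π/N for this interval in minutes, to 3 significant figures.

4.21 min

Δρ = 1027.85 − 1026.10 = 1.75 kg m⁻³ over Δz = 33 − 6 = 27 m.
N² = (9.81/1026.975) × (1.75/27) = 6.1913 × 10⁻⁴ s⁻².
N = √(6.1913 × 10⁻⁴) = 0.024882 rad s⁻¹, so T = 2π/N = 252.52 s = 4.2087 min ≈ 4.21 min.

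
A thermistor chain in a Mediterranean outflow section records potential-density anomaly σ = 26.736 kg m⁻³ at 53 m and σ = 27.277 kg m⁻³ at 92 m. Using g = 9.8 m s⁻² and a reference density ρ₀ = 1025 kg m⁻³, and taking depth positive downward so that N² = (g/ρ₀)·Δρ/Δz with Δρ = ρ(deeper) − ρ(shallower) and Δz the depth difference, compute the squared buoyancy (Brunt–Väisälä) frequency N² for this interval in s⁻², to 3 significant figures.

Δρ = 1027.277 − 1026.736 = 0.541 kg m⁻³ over Δz = 92 − 53 = 39 m.
N² = (9.8/1025) × (0.541/39) = 1.3263 × 10⁻⁴ s⁻² ≈ 1.33 × 10⁻⁴ s⁻².
A positive N² confirms static stability across the interval.

1.33 × 10⁻⁴ s⁻²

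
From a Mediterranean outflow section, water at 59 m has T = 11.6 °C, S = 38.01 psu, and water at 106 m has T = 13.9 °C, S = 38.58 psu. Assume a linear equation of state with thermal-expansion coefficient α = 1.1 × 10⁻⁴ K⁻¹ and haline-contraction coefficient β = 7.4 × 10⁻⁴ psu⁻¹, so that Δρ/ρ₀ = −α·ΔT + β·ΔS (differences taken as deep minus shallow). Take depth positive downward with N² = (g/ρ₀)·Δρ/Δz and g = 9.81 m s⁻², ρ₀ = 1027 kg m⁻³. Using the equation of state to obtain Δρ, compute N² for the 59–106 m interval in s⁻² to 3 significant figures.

3.52 × 10⁻⁵ s⁻²

ΔT = +2.3 K, ΔS = +0.57 psu (deep − shallow).
Δρ/ρ₀ = −αΔT + βΔS = -2.53 × 10⁻⁴ + 4.218 × 10⁻⁴ = 1.688 × 10⁻⁴, so Δρ ≈ 0.1734 kg m⁻³.
N² = (g/ρ₀)·Δρ/Δz = g·(Δρ/ρ₀)/Δz = 9.81 × 1.688 × 10⁻⁴ / 47 = 3.5233 × 10⁻⁵ s⁻² ≈ 3.52 × 10⁻⁵ s⁻².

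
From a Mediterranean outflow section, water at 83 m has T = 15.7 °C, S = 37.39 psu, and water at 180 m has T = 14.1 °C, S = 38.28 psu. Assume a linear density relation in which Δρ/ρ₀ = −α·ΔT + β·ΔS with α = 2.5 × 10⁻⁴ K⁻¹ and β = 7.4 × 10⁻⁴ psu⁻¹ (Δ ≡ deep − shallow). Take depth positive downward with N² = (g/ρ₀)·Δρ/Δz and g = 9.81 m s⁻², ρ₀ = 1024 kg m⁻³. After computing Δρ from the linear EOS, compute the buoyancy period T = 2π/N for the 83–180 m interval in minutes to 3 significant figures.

ΔT = -1.6 K, ΔS = +0.89 psu (deep − shallow).
Δρ/ρ₀ = −αΔT + βΔS = 4.00 × 10⁻⁴ + 6.586 × 10⁻⁴ = 1.0586 × 10⁻³, so Δρ ≈ 1.084 kg m⁻³.
N² = (g/ρ₀)·Δρ/Δz = g·(Δρ/ρ₀)/Δz = 9.81 × 1.0586 × 10⁻³ / 97 = 1.0706 × 10⁻⁴ s⁻².
N = √(1.0706 × 10⁻⁴) = 0.010347 rad s⁻¹ → T = 2π/N = 607.25 s = 10.121 min ≈ 10.1 min.

10.1 min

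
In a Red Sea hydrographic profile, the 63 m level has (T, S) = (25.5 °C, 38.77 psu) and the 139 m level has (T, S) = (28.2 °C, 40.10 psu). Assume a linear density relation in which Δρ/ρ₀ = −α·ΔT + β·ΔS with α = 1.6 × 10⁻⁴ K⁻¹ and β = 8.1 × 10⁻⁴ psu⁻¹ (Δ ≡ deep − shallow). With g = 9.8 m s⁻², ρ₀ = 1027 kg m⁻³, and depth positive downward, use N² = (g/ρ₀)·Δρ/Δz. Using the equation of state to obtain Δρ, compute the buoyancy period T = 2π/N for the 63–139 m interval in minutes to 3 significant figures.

11.5 min

ΔT = +2.7 K, ΔS = +1.33 psu (deep − shallow).
Δρ/ρ₀ = −αΔT + βΔS = -4.32 × 10⁻⁴ + 1.0773 × 10⁻³ = 6.453 × 10⁻⁴, so Δρ ≈ 0.6627 kg m⁻³.
N² = (g/ρ₀)·Δρ/Δz = g·(Δρ/ρ₀)/Δz = 9.8 × 6.453 × 10⁻⁴ / 76 = 8.3210 × 10⁻⁵ s⁻².
N = √(8.3210 × 10⁻⁵) = 9.1220 × 10⁻³ rad s⁻¹ → T = 2π/N = 688.79 s = 11.480 min ≈ 11.5 min.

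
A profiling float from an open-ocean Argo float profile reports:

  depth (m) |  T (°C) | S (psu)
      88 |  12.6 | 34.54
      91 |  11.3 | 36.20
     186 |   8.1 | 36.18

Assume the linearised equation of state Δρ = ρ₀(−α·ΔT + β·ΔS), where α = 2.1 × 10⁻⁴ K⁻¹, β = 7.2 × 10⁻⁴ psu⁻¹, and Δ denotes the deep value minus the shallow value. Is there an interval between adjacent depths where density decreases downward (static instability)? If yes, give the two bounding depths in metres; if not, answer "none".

Evaluate Δρ/ρ₀ = −αΔT + βΔS across each adjacent pair:
  88–91 m: −αΔT+βΔS = −(2.1 × 10⁻⁴)(-1.3)+(7.2 × 10⁻⁴)(+1.66) = 1.5 × 10⁻³ → stable
  91–186 m: −αΔT+βΔS = −(2.1 × 10⁻⁴)(-3.2)+(7.2 × 10⁻⁴)(-0.02) = 6.6 × 10⁻⁴ → stable
Every interval has Δρ > 0: the column is stably stratified throughout.

none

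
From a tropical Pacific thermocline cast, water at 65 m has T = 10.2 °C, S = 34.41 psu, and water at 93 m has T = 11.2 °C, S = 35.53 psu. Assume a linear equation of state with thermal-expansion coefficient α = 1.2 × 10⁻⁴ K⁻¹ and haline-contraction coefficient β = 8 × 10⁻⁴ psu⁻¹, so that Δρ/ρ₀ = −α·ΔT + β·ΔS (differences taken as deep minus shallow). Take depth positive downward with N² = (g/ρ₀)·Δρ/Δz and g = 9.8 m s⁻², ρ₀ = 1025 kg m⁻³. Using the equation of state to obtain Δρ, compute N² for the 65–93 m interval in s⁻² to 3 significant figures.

2.72 × 10⁻⁴ s⁻²

ΔT = +1.0 K, ΔS = +1.12 psu (deep − shallow).
Δρ/ρ₀ = −αΔT + βΔS = -1.20 × 10⁻⁴ + 8.96 × 10⁻⁴ = 7.76 × 10⁻⁴, so Δρ ≈ 0.7954 kg m⁻³.
N² = (g/ρ₀)·Δρ/Δz = g·(Δρ/ρ₀)/Δz = 9.8 × 7.76 × 10⁻⁴ / 28 = 2.7160 × 10⁻⁴ s⁻² ≈ 2.72 × 10⁻⁴ s⁻².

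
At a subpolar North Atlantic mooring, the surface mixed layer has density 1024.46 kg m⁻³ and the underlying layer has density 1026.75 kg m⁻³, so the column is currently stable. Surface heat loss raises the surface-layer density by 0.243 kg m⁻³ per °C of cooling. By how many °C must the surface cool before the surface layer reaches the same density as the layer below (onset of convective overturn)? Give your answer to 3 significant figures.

Density deficit of the surface layer: 1026.75 − 1024.46 = 2.29 kg m⁻³.
Required change = 2.29 / 0.243 = 9.42 °C.

9.42 °C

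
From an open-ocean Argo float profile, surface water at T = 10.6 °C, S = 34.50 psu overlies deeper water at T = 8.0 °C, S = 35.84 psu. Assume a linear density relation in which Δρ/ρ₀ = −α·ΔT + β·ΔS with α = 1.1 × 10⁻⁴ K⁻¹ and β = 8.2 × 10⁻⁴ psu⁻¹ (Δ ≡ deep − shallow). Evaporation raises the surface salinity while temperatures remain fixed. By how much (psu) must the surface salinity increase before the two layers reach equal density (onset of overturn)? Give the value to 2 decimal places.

1.69 psu

Neutral buoyancy requires −α(T_deep − T_surf) + β(S_deep − S_surf′) = 0.
S_surf′ = S_deep − (α/β)·ΔT = 35.84 − (1.1 × 10⁻⁴/8.2 × 10⁻⁴)·(-2.6) = 36.1888 psu.
Increase required: 36.1888 − 34.50 = 1.6888 psu.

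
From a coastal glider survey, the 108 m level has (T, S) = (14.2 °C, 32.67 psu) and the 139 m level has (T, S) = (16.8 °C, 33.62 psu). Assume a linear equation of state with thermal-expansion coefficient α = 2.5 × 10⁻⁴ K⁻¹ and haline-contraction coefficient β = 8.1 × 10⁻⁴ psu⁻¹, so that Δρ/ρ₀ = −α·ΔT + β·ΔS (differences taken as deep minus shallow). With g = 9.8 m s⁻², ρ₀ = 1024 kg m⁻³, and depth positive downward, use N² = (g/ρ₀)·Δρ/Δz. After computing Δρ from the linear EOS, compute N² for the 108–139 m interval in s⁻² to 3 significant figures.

ΔT = +2.6 K, ΔS = +0.95 psu (deep − shallow).
Δρ/ρ₀ = −αΔT + βΔS = -6.50 × 10⁻⁴ + 7.695 × 10⁻⁴ = 1.195 × 10⁻⁴, so Δρ ≈ 0.1224 kg m⁻³.
N² = (g/ρ₀)·Δρ/Δz = g·(Δρ/ρ₀)/Δz = 9.8 × 1.195 × 10⁻⁴ / 31 = 3.7777 × 10⁻⁵ s⁻² ≈ 3.78 × 10⁻⁵ s⁻².

3.78 × 10⁻⁵ s⁻²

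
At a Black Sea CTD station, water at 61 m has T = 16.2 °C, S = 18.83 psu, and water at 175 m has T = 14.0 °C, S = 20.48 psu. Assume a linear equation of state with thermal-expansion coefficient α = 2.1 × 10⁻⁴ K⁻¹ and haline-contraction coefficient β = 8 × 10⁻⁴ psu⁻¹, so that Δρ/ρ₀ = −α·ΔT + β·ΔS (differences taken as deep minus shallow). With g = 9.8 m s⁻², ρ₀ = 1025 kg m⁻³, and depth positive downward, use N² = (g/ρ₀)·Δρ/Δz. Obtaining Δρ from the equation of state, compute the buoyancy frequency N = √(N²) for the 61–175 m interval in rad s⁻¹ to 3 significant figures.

0.0124 rad s⁻¹

ΔT = -2.2 K, ΔS = +1.65 psu (deep − shallow).
Δρ/ρ₀ = −αΔT + βΔS = 4.62 × 10⁻⁴ + 1.32 × 10⁻³ = 1.782 × 10⁻³, so Δρ ≈ 1.827 kg m⁻³.
N² = (g/ρ₀)·Δρ/Δz = g·(Δρ/ρ₀)/Δz = 9.8 × 1.782 × 10⁻³ / 114 = 1.5319 × 10⁻⁴ s⁻².
N = √(1.5319 × 10⁻⁴) = 0.012377 rad s⁻¹ ≈ 0.0124 rad s⁻¹.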